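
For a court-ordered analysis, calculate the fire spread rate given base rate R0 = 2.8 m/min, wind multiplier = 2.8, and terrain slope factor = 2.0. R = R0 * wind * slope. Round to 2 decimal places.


Fire spread rate calculation:
R = R0 * wind_factor * slope_factor
= 2.8 * 2.8 * 2.0
= 7.84 * 2.0
= 15.68 m/min

15.68


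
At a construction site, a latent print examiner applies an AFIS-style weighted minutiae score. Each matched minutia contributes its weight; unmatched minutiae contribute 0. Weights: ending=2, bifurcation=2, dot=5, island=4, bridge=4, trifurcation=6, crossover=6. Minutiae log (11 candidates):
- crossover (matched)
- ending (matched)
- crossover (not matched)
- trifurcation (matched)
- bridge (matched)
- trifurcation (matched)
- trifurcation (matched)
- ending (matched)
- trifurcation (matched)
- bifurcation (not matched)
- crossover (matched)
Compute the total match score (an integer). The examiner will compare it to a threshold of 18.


Weighted minutiae match score:
  crossover: matched, +6 (running total 6)
  ending: matched, +2 (running total 8)
  crossover: not matched, +0
  trifurcation: matched, +6 (running total 14)
  bridge: matched, +4 (running total 18)
  trifurcation: matched, +6 (running total 24)
  trifurcation: matched, +6 (running total 30)
  ending: matched, +2 (running total 32)
  trifurcation: matched, +6 (running total 38)
  bifurcation: not matched, +0
  crossover: matched, +6 (running total 44)
Total score = 44
Threshold = 18; verdict = identification

44


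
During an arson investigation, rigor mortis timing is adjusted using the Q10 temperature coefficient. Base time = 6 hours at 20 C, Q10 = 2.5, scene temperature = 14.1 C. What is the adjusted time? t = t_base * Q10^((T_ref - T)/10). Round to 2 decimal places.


Rigor mortis time adjustment:
Exponent = (T_ref - T_actual) / 10 = (20 - 14.1) / 10 = 0.59
Q10 factor = 2.5^0.59 = 1.71706
t_adjusted = 6 * 1.71706 = 10.30 hours

10.30


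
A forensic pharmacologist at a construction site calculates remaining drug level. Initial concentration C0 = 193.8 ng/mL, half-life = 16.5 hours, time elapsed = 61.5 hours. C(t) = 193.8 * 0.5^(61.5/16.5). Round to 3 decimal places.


Drug concentration decay:
Number of half-lives = t / t_half = 61.5 / 16.5 = 3.727273
Decay factor = 0.5^3.727273 = 0.07550558
C(t) = 193.8 * 0.07550558 = 14.633 ng/mL

14.633


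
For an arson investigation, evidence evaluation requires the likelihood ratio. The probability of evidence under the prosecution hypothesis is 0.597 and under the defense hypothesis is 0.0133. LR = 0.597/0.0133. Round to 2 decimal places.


Likelihood ratio calculation:
LR = P(E|Hp) / P(E|Hd)
LR = 0.597 / 0.0133
LR = 44.89

44.89


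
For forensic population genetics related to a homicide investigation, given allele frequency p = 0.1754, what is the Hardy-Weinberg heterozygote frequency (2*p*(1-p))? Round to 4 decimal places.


Hardy-Weinberg heterozygote frequency:
q = 1 - p = 1 - 0.1754 = 0.8246
2pq = 2 * 0.1754 * 0.8246 = 0.2893

0.2893


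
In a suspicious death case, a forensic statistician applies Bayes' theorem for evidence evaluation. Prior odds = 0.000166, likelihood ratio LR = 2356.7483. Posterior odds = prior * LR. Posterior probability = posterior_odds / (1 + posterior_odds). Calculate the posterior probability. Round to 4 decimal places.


Bayesian evidence evaluation:
Posterior odds = prior_odds * LR = 0.000166 * 2356.7483 = 0.3912202
Posterior probability = posterior_odds / (1 + posterior_odds)
= 0.3912202 / (1 + 0.3912202)
= 0.3912202 / 1.3912202
= 0.2812

0.2812


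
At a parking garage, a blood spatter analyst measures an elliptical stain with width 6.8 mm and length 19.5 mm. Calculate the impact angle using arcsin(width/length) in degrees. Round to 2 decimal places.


Blood spatter impact angle calculation:
width / length = 6.8 / 19.5 = 0.348718
angle = arcsin(0.348718)
angle = 20.41 degrees

20.41


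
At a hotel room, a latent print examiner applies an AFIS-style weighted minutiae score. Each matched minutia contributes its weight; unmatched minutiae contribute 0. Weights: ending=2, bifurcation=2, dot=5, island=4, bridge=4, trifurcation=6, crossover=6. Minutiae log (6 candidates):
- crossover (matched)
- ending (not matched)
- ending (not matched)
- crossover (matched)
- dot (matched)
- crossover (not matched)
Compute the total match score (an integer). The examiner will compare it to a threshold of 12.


Weighted minutiae match score:
  crossover: matched, +6 (running total 6)
  ending: not matched, +0
  ending: not matched, +0
  crossover: matched, +6 (running total 12)
  dot: matched, +5 (running total 17)
  crossover: not matched, +0
Total score = 17
Threshold = 12; verdict = identification

17


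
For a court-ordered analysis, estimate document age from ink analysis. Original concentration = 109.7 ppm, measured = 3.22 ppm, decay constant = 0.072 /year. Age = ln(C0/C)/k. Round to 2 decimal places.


Document age estimation:
C0/C = 109.7 / 3.22 = 34.068323
ln(C0/C) = 3.528368
t = 3.528368 / 0.072 = 49.01 years

49.01


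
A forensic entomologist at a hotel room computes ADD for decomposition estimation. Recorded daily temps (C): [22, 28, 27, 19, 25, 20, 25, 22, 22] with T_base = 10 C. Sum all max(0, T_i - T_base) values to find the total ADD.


Computing ADD day by day:
Day 1: max(0, 22 - 10) = 12
Day 2: max(0, 28 - 10) = 18
Day 3: max(0, 27 - 10) = 17
Day 4: max(0, 19 - 10) = 9
Day 5: max(0, 25 - 10) = 15
Day 6: max(0, 20 - 10) = 10
Day 7: max(0, 25 - 10) = 15
Day 8: max(0, 22 - 10) = 12
Day 9: max(0, 22 - 10) = 12
Total ADD = 120

120


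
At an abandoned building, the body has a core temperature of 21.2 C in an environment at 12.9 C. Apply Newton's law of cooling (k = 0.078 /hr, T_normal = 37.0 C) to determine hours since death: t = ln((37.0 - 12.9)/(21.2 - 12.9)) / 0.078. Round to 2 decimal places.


Using Newton's law of cooling:
t = ln((T_normal - T_ambient) / (T_body - T_ambient)) / k
T_normal - T_ambient = 24.1
T_body - T_ambient = 8.3
Ratio = 2.903614
ln(ratio) = 1.065956
t = 1.065956 / 0.078 = 13.67 hours

13.67


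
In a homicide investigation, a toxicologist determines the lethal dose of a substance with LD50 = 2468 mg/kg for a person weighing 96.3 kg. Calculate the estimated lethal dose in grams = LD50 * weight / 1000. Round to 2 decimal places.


Lethal dose calculation:
Lethal dose = LD50 * body_weight / 1000
= 2468 * 96.3 / 1000
= 237668.4 / 1000
= 237.67 g

237.67


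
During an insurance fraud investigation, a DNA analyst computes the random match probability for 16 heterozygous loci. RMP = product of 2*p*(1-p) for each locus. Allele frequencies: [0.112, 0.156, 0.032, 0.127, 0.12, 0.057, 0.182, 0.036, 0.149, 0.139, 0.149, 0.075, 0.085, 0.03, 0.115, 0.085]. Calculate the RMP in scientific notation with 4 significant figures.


Computing RMP for 16 loci:
Locus 1: 2 * 0.112 * 0.888 = 0.198912
Locus 2: 2 * 0.156 * 0.844 = 0.263328
Locus 3: 2 * 0.032 * 0.968 = 0.061952
Locus 4: 2 * 0.127 * 0.873 = 0.221742
Locus 5: 2 * 0.12 * 0.88 = 0.2112
Locus 6: 2 * 0.057 * 0.943 = 0.107502
Locus 7: 2 * 0.182 * 0.818 = 0.297752
Locus 8: 2 * 0.036 * 0.964 = 0.069408
Locus 9: 2 * 0.149 * 0.851 = 0.253598
Locus 10: 2 * 0.139 * 0.861 = 0.239358
Locus 11: 2 * 0.149 * 0.851 = 0.253598
Locus 12: 2 * 0.075 * 0.925 = 0.13875
Locus 13: 2 * 0.085 * 0.915 = 0.15555
Locus 14: 2 * 0.03 * 0.97 = 0.0582
Locus 15: 2 * 0.115 * 0.885 = 0.20355
Locus 16: 2 * 0.085 * 0.915 = 0.15555
RMP = 2.067e-13

2.067e-13


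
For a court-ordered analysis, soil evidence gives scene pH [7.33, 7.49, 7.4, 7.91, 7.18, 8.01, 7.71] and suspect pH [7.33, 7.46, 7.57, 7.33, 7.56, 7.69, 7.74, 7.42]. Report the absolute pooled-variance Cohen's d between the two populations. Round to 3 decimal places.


Pooled-variance Cohen's d for soil pH comparison:
Scene mean = 53.03 / 7 = 7.575714
Suspect mean = 60.1 / 8 = 7.5125
Scene sample variance s_s^2 = 0.095595
Suspect sample variance s_c^2 = 0.023821
Pooled variance = ((n_s-1)*s_s^2 + (n_c-1)*s_c^2) / (n_s + n_c - 2) = 0.056948
Pooled SD = sqrt(0.056948) = 0.238638
Mean difference = 0.063214
|d| = |0.063214| / 0.238638 = 0.265

0.265


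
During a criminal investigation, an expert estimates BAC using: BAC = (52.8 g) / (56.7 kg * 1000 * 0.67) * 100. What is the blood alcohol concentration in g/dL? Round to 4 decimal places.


Applying the Widmark formula:
BAC = (dose_g / (body_wt * 1000 * r)) * 100
Denominator = 56.7 * 1000 * 0.67 = 37989
BAC = (52.8 / 37989) * 100
BAC = 0.1390 g/dL

0.1390


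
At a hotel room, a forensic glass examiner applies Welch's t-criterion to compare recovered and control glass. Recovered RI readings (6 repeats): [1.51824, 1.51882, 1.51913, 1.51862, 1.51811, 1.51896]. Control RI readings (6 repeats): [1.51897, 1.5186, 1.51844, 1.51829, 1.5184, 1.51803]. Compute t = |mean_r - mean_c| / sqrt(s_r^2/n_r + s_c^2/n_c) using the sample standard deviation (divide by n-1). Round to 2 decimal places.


Welch's t-criterion for glass RI comparison:
Recovered mean = sum / n_r = 9.11188 / 6 = 1.5186467
Control mean = sum / n_c = 9.11073 / 6 = 1.518455
Recovered sample variance s_r^2 = 1.63187e-07
Control sample variance s_c^2 = 9.947e-08
Welch SE (unpooled) = sqrt(s_r^2/n_r + s_c^2/n_c) = sqrt(2.71978e-08 + 1.65783e-08) = sqrt(4.37761e-08) = 0.000209227
|mean_r - mean_c| = 0.000191667
t = 0.000191667 / 0.000209227 = 0.92

0.92


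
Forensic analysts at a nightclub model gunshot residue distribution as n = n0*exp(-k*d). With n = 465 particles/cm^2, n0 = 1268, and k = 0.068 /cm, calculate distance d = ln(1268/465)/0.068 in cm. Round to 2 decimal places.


GSR distance calculation:
n0/n = 1268 / 465 = 2.726882
ln(n0/n) = 1.003159
d = 1.003159 / 0.068 = 14.75 cm

14.75


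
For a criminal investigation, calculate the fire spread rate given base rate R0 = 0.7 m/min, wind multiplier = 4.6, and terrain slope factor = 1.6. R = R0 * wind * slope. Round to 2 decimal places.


Fire spread rate calculation:
R = R0 * wind_factor * slope_factor
= 0.7 * 4.6 * 1.6
= 3.22 * 1.6
= 5.15 m/min

5.15


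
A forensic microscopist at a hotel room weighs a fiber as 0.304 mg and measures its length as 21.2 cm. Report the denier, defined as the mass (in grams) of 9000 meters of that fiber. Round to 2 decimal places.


Denier calculation:
Mass in grams = 0.304 mg / 1000 = 0.000304 g
Length in meters = 21.2 cm / 100 = 0.212 m
Linear density = mass / length = 0.000304 / 0.212 = 0.00143396 g/m
Denier = (g/m) * 9000 = 0.00143396 * 9000 = 12.91

12.91


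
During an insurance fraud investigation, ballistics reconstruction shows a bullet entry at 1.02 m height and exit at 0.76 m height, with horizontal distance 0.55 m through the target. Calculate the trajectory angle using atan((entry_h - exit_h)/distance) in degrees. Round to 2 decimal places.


Bullet trajectory angle:
Height difference = 1.02 - 0.76 = 0.26 m
angle = atan(0.26 / 0.55)
angle = atan(0.472727)
angle = 25.30 degrees

25.30


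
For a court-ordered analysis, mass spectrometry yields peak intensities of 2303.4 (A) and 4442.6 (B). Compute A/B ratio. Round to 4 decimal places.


Spectral peak ratio:
Peak A = 2303.4 counts
Peak B = 4442.6 counts
Ratio = 2303.4 / 4442.6 = 0.5185

0.5185


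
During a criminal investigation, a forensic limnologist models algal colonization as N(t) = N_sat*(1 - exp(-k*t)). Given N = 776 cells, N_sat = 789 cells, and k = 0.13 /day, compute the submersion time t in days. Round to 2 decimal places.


PMSI from diatom colonization curve:
N / N_sat = 776 / 789 = 0.983523
1 - N/N_sat = 0.016477
ln(1 - N/N_sat) = -4.10579
t = -ln(1 - N/N_sat) / k = -(-4.10579) / 0.13 = 31.58 days

31.58


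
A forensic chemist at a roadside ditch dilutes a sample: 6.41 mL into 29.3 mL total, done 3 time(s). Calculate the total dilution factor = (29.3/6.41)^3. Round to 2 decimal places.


Dilution factor calculation:
Single dilution = V_total / V_sample = 29.3 / 6.41 ≈ 4.570983
Number of dilutions = 3
Total DF = (29.3 / 6.41)^3 (full precision, rounded at the end) = 95.51

95.51


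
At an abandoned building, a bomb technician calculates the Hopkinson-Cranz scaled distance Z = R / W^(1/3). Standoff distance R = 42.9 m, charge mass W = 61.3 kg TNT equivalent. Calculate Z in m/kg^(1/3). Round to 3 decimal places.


Scaled distance calculation:
W^(1/3) = 61.3^(1/3) = 3.94294
Z = R / W^(1/3) = 42.9 / 3.94294
Z = 10.880 m/kg^(1/3)

10.880


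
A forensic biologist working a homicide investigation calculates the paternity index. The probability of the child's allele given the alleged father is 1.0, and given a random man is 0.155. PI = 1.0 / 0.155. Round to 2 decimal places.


Paternity Index calculation:
PI = P(allele|father) / P(allele|random)
PI = 1.0 / 0.155
PI = 6.45

6.45


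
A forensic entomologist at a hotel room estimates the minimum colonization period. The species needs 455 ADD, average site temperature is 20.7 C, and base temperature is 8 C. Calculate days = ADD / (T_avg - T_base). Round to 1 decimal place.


Insect development time:
Effective temperature = avg_temp - T_base = 20.7 - 8 = 12.7 C
Days = ADD / effective_temp = 455 / 12.7 = 35.8 days

35.8


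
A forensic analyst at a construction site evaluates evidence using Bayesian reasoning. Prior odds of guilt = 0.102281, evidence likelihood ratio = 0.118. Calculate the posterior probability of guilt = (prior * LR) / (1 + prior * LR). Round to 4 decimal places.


Bayesian evidence evaluation:
Posterior odds = prior_odds * LR = 0.102281 * 0.118 = 0.01206916
Posterior probability = posterior_odds / (1 + posterior_odds)
= 0.01206916 / (1 + 0.01206916)
= 0.01206916 / 1.01206916
= 0.0119

0.0119


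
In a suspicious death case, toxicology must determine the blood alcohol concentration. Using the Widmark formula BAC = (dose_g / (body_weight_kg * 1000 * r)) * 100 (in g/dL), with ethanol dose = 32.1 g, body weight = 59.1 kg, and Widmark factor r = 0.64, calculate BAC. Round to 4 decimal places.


Applying the Widmark formula:
BAC = (dose_g / (body_wt * 1000 * r)) * 100
Denominator = 59.1 * 1000 * 0.64 = 37824
BAC = (32.1 / 37824) * 100
BAC = 0.0849 g/dL

0.0849


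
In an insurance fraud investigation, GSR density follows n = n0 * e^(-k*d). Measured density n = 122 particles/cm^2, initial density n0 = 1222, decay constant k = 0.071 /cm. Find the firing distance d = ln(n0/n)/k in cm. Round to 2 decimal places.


GSR distance calculation:
n0/n = 1222 / 122 = 10.016393
ln(n0/n) = 2.304223
d = 2.304223 / 0.071 = 32.45 cm

32.45


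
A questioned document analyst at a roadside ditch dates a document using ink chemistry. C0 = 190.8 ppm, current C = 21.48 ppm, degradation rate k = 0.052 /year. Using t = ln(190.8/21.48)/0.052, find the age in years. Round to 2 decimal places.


Document age estimation:
C0/C = 190.8 / 21.48 = 8.882682
ln(C0/C) = 2.184104
t = 2.184104 / 0.052 = 42.00 years

42.00


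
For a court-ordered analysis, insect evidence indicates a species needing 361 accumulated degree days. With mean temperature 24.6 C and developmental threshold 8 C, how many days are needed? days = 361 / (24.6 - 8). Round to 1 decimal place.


Insect development time:
Effective temperature = avg_temp - T_base = 24.6 - 8 = 16.6 C
Days = ADD / effective_temp = 361 / 16.6 = 21.7 days

21.7


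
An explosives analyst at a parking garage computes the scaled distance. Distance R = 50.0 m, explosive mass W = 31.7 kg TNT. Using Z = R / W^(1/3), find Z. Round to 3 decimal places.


Scaled distance calculation:
W^(1/3) = 31.7^(1/3) = 3.16485
Z = R / W^(1/3) = 50.0 / 3.16485
Z = 15.799 m/kg^(1/3)

15.799


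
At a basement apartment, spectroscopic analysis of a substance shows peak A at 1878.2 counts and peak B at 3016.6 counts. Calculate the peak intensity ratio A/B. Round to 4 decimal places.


Spectral peak ratio:
Peak A = 1878.2 counts
Peak B = 3016.6 counts
Ratio = 1878.2 / 3016.6 = 0.6226

0.6226


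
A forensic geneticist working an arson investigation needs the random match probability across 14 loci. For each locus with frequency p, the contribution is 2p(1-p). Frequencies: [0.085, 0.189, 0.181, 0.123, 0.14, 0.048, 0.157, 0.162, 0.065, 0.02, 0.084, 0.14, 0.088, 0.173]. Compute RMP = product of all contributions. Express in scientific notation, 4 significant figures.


Computing RMP for 14 loci:
Locus 1: 2 * 0.085 * 0.915 = 0.15555
Locus 2: 2 * 0.189 * 0.811 = 0.306558
Locus 3: 2 * 0.181 * 0.819 = 0.296478
Locus 4: 2 * 0.123 * 0.877 = 0.215742
Locus 5: 2 * 0.14 * 0.86 = 0.2408
Locus 6: 2 * 0.048 * 0.952 = 0.091392
Locus 7: 2 * 0.157 * 0.843 = 0.264702
Locus 8: 2 * 0.162 * 0.838 = 0.271512
Locus 9: 2 * 0.065 * 0.935 = 0.12155
Locus 10: 2 * 0.02 * 0.98 = 0.0392
Locus 11: 2 * 0.084 * 0.916 = 0.153888
Locus 12: 2 * 0.14 * 0.86 = 0.2408
Locus 13: 2 * 0.088 * 0.912 = 0.160512
Locus 14: 2 * 0.173 * 0.827 = 0.286142
RMP = 3.912e-11

3.912e-11


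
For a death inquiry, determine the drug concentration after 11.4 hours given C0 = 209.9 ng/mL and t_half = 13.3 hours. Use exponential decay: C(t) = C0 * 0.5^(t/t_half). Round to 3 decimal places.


Drug concentration decay:
Number of half-lives = t / t_half = 11.4 / 13.3 = 0.857143
Decay factor = 0.5^0.857143 = 0.5520447
C(t) = 209.9 * 0.5520447 = 115.874 ng/mL

115.874


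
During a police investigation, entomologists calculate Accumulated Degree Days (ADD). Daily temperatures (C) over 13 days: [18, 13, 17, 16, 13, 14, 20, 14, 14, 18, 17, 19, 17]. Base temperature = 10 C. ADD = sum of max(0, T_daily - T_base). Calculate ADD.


Computing ADD day by day:
Day 1: max(0, 18 - 10) = 8
Day 2: max(0, 13 - 10) = 3
Day 3: max(0, 17 - 10) = 7
Day 4: max(0, 16 - 10) = 6
Day 5: max(0, 13 - 10) = 3
Day 6: max(0, 14 - 10) = 4
Day 7: max(0, 20 - 10) = 10
Day 8: max(0, 14 - 10) = 4
Day 9: max(0, 14 - 10) = 4
Day 10: max(0, 18 - 10) = 8
Day 11: max(0, 17 - 10) = 7
Day 12: max(0, 19 - 10) = 9
Day 13: max(0, 17 - 10) = 7
Total ADD = 80

80


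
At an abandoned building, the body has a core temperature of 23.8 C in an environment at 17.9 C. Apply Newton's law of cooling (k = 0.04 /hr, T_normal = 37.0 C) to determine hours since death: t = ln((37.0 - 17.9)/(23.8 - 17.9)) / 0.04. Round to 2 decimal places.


Using Newton's law of cooling:
t = ln((T_normal - T_ambient) / (T_body - T_ambient)) / k
T_normal - T_ambient = 19.1
T_body - T_ambient = 5.9
Ratio = 3.237288
ln(ratio) = 1.174736
t = 1.174736 / 0.04 = 29.37 hours

29.37


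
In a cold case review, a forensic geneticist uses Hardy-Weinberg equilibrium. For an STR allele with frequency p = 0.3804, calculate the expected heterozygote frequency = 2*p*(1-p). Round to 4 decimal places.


Hardy-Weinberg heterozygote frequency:
q = 1 - p = 1 - 0.3804 = 0.6196
2pq = 2 * 0.3804 * 0.6196 = 0.4714

0.4714


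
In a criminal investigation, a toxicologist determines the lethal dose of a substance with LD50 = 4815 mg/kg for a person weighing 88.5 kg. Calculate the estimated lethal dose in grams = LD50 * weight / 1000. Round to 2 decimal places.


Lethal dose calculation:
Lethal dose = LD50 * body_weight / 1000
= 4815 * 88.5 / 1000
= 426127.5 / 1000
= 426.13 g

426.13


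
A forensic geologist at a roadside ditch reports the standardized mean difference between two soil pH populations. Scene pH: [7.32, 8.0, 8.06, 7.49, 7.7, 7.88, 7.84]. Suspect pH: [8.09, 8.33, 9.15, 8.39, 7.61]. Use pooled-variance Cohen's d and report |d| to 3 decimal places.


Pooled-variance Cohen's d for soil pH comparison:
Scene mean = 54.29 / 7 = 7.755714
Suspect mean = 41.57 / 5 = 8.314
Scene sample variance s_s^2 = 0.073062
Suspect sample variance s_c^2 = 0.31268
Pooled variance = ((n_s-1)*s_s^2 + (n_c-1)*s_c^2) / (n_s + n_c - 2) = 0.168909
Pooled SD = sqrt(0.168909) = 0.410985
Mean difference = -0.558286
|d| = |-0.558286| / 0.410985 = 1.358

1.358


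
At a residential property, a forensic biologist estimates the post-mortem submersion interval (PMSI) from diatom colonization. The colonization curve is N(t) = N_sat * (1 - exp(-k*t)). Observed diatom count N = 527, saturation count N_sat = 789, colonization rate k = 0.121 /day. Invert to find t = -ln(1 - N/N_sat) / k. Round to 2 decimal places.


PMSI from diatom colonization curve:
N / N_sat = 527 / 789 = 0.667934
1 - N/N_sat = 0.332066
ln(1 - N/N_sat) = -1.102422
t = -ln(1 - N/N_sat) / k = -(-1.102422) / 0.121 = 9.11 days

9.11


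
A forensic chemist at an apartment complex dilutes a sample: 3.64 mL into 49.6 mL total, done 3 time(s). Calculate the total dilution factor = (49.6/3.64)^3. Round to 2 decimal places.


Dilution factor calculation:
Single dilution = V_total / V_sample = 49.6 / 3.64 ≈ 13.626374
Number of dilutions = 3
Total DF = (49.6 / 3.64)^3 (full precision, rounded at the end) = 2530.12

2530.12


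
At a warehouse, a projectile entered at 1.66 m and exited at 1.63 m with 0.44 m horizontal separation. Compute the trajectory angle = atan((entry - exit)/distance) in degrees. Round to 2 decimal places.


Bullet trajectory angle:
Height difference = 1.66 - 1.63 = 0.03 m
angle = atan(0.03 / 0.44)
angle = atan(0.068182)
angle = 3.90 degrees

3.90


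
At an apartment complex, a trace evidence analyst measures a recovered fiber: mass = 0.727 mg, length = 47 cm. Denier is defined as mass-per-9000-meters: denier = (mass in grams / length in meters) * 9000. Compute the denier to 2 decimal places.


Denier calculation:
Mass in grams = 0.727 mg / 1000 = 0.000727 g
Length in meters = 47 cm / 100 = 0.47 m
Linear density = mass / length = 0.000727 / 0.47 = 0.00154681 g/m
Denier = (g/m) * 9000 = 0.00154681 * 9000 = 13.92

13.92


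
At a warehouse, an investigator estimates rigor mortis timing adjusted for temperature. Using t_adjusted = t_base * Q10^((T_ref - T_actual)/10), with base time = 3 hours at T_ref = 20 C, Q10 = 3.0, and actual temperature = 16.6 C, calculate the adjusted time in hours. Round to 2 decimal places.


Rigor mortis time adjustment:
Exponent = (T_ref - T_actual) / 10 = (20 - 16.6) / 10 = 0.34
Q10 factor = 3.0^0.34 = 1.45285
t_adjusted = 3 * 1.45285 = 4.36 hours

4.36


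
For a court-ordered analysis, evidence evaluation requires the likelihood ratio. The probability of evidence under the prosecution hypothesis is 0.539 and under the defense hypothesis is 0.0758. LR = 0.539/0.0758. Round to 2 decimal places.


Likelihood ratio calculation:
LR = P(E|Hp) / P(E|Hd)
LR = 0.539 / 0.0758
LR = 7.11

7.11


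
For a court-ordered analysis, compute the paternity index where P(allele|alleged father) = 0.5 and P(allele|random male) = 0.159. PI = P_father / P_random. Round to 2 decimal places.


Paternity Index calculation:
PI = P(allele|father) / P(allele|random)
PI = 0.5 / 0.159
PI = 3.14

3.14


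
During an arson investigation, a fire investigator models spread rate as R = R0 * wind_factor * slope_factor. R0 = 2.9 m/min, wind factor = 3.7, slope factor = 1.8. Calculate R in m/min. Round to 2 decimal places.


Fire spread rate calculation:
R = R0 * wind_factor * slope_factor
= 2.9 * 3.7 * 1.8
= 10.73 * 1.8
= 19.31 m/min

19.31


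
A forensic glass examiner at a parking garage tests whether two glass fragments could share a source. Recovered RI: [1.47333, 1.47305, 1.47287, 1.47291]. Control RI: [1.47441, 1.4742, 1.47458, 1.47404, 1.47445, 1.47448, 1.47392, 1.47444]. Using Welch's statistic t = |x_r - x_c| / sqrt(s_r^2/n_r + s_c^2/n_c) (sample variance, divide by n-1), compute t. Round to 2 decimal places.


Welch's t-criterion for glass RI comparison:
Recovered mean = sum / n_r = 5.89216 / 4 = 1.47304
Control mean = sum / n_c = 11.79452 / 8 = 1.474315
Recovered sample variance s_r^2 = 4.33333e-08
Control sample variance s_c^2 = 5.50286e-08
Welch SE (unpooled) = sqrt(s_r^2/n_r + s_c^2/n_c) = sqrt(1.08333e-08 + 6.87857e-09) = sqrt(1.77119e-08) = 0.000133086
|mean_r - mean_c| = 0.001275
t = 0.001275 / 0.000133086 = 9.58

9.58


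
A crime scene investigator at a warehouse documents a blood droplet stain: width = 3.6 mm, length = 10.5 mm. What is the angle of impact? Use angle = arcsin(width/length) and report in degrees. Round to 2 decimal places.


Blood spatter impact angle calculation:
width / length = 3.6 / 10.5 = 0.342857
angle = arcsin(0.342857)
angle = 20.05 degrees

20.05


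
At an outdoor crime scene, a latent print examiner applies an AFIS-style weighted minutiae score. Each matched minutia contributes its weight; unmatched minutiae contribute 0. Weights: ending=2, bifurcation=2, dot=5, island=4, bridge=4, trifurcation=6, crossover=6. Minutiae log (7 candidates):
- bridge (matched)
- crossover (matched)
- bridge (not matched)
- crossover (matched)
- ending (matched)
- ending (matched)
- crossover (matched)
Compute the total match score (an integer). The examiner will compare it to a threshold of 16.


Weighted minutiae match score:
  bridge: matched, +4 (running total 4)
  crossover: matched, +6 (running total 10)
  bridge: not matched, +0
  crossover: matched, +6 (running total 16)
  ending: matched, +2 (running total 18)
  ending: matched, +2 (running total 20)
  crossover: matched, +6 (running total 26)
Total score = 26
Threshold = 16; verdict = identification

26


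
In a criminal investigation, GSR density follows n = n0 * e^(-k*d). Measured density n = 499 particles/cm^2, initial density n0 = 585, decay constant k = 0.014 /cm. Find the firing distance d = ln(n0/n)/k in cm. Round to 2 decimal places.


GSR distance calculation:
n0/n = 585 / 499 = 1.172345
ln(n0/n) = 0.159006
d = 0.159006 / 0.014 = 11.36 cm

11.36


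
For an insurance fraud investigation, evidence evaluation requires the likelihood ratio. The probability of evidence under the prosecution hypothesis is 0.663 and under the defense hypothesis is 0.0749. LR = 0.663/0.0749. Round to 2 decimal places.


Likelihood ratio calculation:
LR = P(E|Hp) / P(E|Hd)
LR = 0.663 / 0.0749
LR = 8.85

8.85


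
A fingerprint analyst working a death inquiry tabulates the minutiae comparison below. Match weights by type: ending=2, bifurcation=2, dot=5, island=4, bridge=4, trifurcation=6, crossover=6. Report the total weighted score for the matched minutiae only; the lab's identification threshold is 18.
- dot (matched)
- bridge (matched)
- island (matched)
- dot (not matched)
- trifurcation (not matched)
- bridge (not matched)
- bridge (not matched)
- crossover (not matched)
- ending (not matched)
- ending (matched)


Weighted minutiae match score:
  dot: matched, +5 (running total 5)
  bridge: matched, +4 (running total 9)
  island: matched, +4 (running total 13)
  dot: not matched, +0
  trifurcation: not matched, +0
  bridge: not matched, +0
  bridge: not matched, +0
  crossover: not matched, +0
  ending: not matched, +0
  ending: matched, +2 (running total 15)
Total score = 15
Threshold = 18; verdict = inconclusive

15


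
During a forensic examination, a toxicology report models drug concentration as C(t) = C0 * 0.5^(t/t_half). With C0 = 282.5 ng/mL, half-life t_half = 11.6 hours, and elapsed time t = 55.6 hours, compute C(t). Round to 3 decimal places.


Drug concentration decay:
Number of half-lives = t / t_half = 55.6 / 11.6 = 4.793103
Decay factor = 0.5^4.793103 = 0.03606884
C(t) = 282.5 * 0.03606884 = 10.189 ng/mL

10.189


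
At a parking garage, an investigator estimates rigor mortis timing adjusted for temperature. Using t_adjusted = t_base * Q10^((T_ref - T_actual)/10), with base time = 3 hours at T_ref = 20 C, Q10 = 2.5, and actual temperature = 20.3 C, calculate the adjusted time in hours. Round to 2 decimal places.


Rigor mortis time adjustment:
Exponent = (T_ref - T_actual) / 10 = (20 - 20.3) / 10 = -0.03
Q10 factor = 2.5^-0.03 = 0.97289
t_adjusted = 3 * 0.97289 = 2.92 hours

2.92


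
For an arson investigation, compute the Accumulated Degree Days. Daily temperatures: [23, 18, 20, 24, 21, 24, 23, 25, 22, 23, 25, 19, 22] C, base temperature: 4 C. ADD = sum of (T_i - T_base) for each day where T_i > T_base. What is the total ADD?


Computing ADD day by day:
Day 1: max(0, 23 - 4) = 19
Day 2: max(0, 18 - 4) = 14
Day 3: max(0, 20 - 4) = 16
Day 4: max(0, 24 - 4) = 20
Day 5: max(0, 21 - 4) = 17
Day 6: max(0, 24 - 4) = 20
Day 7: max(0, 23 - 4) = 19
Day 8: max(0, 25 - 4) = 21
Day 9: max(0, 22 - 4) = 18
Day 10: max(0, 23 - 4) = 19
Day 11: max(0, 25 - 4) = 21
Day 12: max(0, 19 - 4) = 15
Day 13: max(0, 22 - 4) = 18
Total ADD = 237

237


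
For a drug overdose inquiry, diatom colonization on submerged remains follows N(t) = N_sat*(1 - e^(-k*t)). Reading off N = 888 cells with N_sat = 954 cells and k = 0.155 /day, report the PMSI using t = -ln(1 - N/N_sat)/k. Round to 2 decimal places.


PMSI from diatom colonization curve:
N / N_sat = 888 / 954 = 0.930818
1 - N/N_sat = 0.069182
ln(1 - N/N_sat) = -2.671015
t = -ln(1 - N/N_sat) / k = -(-2.671015) / 0.155 = 17.23 days

17.23


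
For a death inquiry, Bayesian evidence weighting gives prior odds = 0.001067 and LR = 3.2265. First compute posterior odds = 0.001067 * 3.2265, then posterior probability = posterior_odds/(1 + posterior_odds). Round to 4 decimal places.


Bayesian evidence evaluation:
Posterior odds = prior_odds * LR = 0.001067 * 3.2265 = 0.003442676
Posterior probability = posterior_odds / (1 + posterior_odds)
= 0.003442676 / (1 + 0.003442676)
= 0.003442676 / 1.003442676
= 0.0034

0.0034


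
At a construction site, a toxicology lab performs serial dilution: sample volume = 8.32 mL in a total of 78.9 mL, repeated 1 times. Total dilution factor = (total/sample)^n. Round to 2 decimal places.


Dilution factor calculation:
Single dilution = V_total / V_sample = 78.9 / 8.32 ≈ 9.483173
Number of dilutions = 1
Total DF = (78.9 / 8.32)^1 (full precision, rounded at the end) = 9.48

9.48


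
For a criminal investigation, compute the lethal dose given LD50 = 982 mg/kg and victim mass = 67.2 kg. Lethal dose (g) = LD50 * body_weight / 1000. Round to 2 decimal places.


Lethal dose calculation:
Lethal dose = LD50 * body_weight / 1000
= 982 * 67.2 / 1000
= 65990.4 / 1000
= 65.99 g

65.99


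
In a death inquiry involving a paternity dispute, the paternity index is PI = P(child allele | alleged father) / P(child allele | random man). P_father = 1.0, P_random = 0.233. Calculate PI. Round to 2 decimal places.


Paternity Index calculation:
PI = P(allele|father) / P(allele|random)
PI = 1.0 / 0.233
PI = 4.29

4.29


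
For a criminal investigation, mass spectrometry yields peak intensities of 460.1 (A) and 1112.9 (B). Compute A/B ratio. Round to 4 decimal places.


Spectral peak ratio:
Peak A = 460.1 counts
Peak B = 1112.9 counts
Ratio = 460.1 / 1112.9 = 0.4134

0.4134


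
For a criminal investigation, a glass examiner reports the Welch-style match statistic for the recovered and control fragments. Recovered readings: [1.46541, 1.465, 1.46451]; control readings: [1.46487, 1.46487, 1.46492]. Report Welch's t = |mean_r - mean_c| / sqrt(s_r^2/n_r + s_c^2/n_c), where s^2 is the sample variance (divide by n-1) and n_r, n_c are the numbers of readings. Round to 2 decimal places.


Welch's t-criterion for glass RI comparison:
Recovered mean = sum / n_r = 4.39492 / 3 = 1.4649733
Control mean = sum / n_c = 4.39466 / 3 = 1.4648867
Recovered sample variance s_r^2 = 2.03033e-07
Control sample variance s_c^2 = 8.33333e-10
Welch SE (unpooled) = sqrt(s_r^2/n_r + s_c^2/n_c) = sqrt(6.76778e-08 + 2.77778e-10) = sqrt(6.79556e-08) = 0.000260683
|mean_r - mean_c| = 8.66667e-05
t = 8.66667e-05 / 0.000260683 = 0.33

0.33


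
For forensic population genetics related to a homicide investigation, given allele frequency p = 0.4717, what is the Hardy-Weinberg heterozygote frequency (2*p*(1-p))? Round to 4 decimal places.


Hardy-Weinberg heterozygote frequency:
q = 1 - p = 1 - 0.4717 = 0.5283
2pq = 2 * 0.4717 * 0.5283 = 0.4984

0.4984


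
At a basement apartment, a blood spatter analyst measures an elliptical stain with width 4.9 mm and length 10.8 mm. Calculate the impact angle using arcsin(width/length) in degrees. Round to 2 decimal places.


Blood spatter impact angle calculation:
width / length = 4.9 / 10.8 = 0.453704
angle = arcsin(0.453704)
angle = 26.98 degrees

26.98


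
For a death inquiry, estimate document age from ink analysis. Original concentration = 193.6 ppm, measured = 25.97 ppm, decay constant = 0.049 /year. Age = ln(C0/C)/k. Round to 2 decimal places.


Document age estimation:
C0/C = 193.6 / 25.97 = 7.454755
ln(C0/C) = 2.008852
t = 2.008852 / 0.049 = 41.00 years

41.00


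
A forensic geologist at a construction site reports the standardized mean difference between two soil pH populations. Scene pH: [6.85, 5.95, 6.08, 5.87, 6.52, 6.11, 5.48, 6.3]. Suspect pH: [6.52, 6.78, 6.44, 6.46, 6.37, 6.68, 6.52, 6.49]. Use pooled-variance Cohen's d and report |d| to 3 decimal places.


Pooled-variance Cohen's d for soil pH comparison:
Scene mean = 49.16 / 8 = 6.145
Suspect mean = 52.26 / 8 = 6.5325
Scene sample variance s_s^2 = 0.174714
Suspect sample variance s_c^2 = 0.017907
Pooled variance = ((n_s-1)*s_s^2 + (n_c-1)*s_c^2) / (n_s + n_c - 2) = 0.096311
Pooled SD = sqrt(0.096311) = 0.31034
Mean difference = -0.3875
|d| = |-0.3875| / 0.31034 = 1.249

1.249


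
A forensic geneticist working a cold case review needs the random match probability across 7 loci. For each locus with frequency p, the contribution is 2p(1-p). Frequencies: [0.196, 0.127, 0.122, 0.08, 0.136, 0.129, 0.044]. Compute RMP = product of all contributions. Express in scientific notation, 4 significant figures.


Computing RMP for 7 loci:
Locus 1: 2 * 0.196 * 0.804 = 0.315168
Locus 2: 2 * 0.127 * 0.873 = 0.221742
Locus 3: 2 * 0.122 * 0.878 = 0.214232
Locus 4: 2 * 0.08 * 0.92 = 0.1472
Locus 5: 2 * 0.136 * 0.864 = 0.235008
Locus 6: 2 * 0.129 * 0.871 = 0.224718
Locus 7: 2 * 0.044 * 0.956 = 0.084128
RMP = 9.791e-06

9.791e-06


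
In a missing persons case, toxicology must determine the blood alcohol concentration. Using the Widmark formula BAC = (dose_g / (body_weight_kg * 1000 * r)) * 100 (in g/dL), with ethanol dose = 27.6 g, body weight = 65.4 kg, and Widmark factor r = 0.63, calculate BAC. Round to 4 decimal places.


Applying the Widmark formula:
BAC = (dose_g / (body_wt * 1000 * r)) * 100
Denominator = 65.4 * 1000 * 0.63 = 41202
BAC = (27.6 / 41202) * 100
BAC = 0.0670 g/dL

0.0670


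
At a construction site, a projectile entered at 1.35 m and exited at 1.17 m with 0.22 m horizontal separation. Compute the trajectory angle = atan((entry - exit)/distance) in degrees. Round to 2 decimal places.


Bullet trajectory angle:
Height difference = 1.35 - 1.17 = 0.18 m
angle = atan(0.18 / 0.22)
angle = atan(0.818182)
angle = 39.29 degrees

39.29


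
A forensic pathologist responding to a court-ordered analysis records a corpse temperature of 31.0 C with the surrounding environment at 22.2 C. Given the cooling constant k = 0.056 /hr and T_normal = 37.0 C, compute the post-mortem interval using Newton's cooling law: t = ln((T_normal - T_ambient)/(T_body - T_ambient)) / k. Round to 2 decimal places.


Using Newton's law of cooling:
t = ln((T_normal - T_ambient) / (T_body - T_ambient)) / k
T_normal - T_ambient = 14.8
T_body - T_ambient = 8.8
Ratio = 1.681818
ln(ratio) = 0.519875
t = 0.519875 / 0.056 = 9.28 hours

9.28


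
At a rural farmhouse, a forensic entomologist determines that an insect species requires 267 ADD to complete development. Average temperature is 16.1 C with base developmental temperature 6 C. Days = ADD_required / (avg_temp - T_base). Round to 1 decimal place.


Insect development time:
Effective temperature = avg_temp - T_base = 16.1 - 6 = 10.1 C
Days = ADD / effective_temp = 267 / 10.1 = 26.4 days

26.4


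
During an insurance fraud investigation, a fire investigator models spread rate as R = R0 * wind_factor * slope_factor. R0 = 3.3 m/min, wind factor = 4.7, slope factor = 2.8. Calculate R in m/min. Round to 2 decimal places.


Fire spread rate calculation:
R = R0 * wind_factor * slope_factor
= 3.3 * 4.7 * 2.8
= 15.51 * 2.8
= 43.43 m/min

43.43


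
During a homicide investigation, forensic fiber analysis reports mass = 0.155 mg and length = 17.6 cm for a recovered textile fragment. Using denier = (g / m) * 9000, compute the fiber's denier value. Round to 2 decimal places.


Denier calculation:
Mass in grams = 0.155 mg / 1000 = 0.000155 g
Length in meters = 17.6 cm / 100 = 0.176 m
Linear density = mass / length = 0.000155 / 0.176 = 0.00088068 g/m
Denier = (g/m) * 9000 = 0.00088068 * 9000 = 7.93

7.93


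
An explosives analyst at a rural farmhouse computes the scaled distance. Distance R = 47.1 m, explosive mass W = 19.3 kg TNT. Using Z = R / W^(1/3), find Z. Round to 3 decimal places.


Scaled distance calculation:
W^(1/3) = 19.3^(1/3) = 2.682373
Z = R / W^(1/3) = 47.1 / 2.682373
Z = 17.559 m/kg^(1/3)

17.559


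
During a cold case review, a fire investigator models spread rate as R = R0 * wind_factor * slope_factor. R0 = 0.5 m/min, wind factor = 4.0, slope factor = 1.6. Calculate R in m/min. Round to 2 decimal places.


Fire spread rate calculation:
R = R0 * wind_factor * slope_factor
= 0.5 * 4.0 * 1.6
= 2 * 1.6
= 3.20 m/min

3.20


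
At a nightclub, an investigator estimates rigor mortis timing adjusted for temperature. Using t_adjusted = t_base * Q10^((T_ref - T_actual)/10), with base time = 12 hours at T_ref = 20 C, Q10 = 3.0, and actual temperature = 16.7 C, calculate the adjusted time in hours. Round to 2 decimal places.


Rigor mortis time adjustment:
Exponent = (T_ref - T_actual) / 10 = (20 - 16.7) / 10 = 0.33
Q10 factor = 3.0^0.33 = 1.43698
t_adjusted = 12 * 1.43698 = 17.24 hours

17.24


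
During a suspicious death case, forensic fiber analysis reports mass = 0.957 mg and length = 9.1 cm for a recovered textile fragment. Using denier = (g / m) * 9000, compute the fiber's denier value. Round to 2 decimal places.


Denier calculation:
Mass in grams = 0.957 mg / 1000 = 0.000957 g
Length in meters = 9.1 cm / 100 = 0.091 m
Linear density = mass / length = 0.000957 / 0.091 = 0.01051648 g/m
Denier = (g/m) * 9000 = 0.01051648 * 9000 = 94.65

94.65


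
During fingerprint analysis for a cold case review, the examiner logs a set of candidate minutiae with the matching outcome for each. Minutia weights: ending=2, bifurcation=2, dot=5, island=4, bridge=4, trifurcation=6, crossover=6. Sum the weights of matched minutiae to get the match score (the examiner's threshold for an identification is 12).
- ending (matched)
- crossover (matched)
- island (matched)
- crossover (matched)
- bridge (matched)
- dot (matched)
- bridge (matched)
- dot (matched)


Weighted minutiae match score:
  ending: matched, +2 (running total 2)
  crossover: matched, +6 (running total 8)
  island: matched, +4 (running total 12)
  crossover: matched, +6 (running total 18)
  bridge: matched, +4 (running total 22)
  dot: matched, +5 (running total 27)
  bridge: matched, +4 (running total 31)
  dot: matched, +5 (running total 36)
Total score = 36
Threshold = 12; verdict = identification

36


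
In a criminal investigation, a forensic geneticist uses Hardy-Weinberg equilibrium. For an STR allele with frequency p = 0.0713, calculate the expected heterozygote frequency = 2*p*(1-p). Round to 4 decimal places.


Hardy-Weinberg heterozygote frequency:
q = 1 - p = 1 - 0.0713 = 0.9287
2pq = 2 * 0.0713 * 0.9287 = 0.1324

0.1324


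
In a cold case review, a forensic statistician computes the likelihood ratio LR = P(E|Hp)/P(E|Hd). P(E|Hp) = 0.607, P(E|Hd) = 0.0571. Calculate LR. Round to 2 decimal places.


Likelihood ratio calculation:
LR = P(E|Hp) / P(E|Hd)
LR = 0.607 / 0.0571
LR = 10.63

10.63


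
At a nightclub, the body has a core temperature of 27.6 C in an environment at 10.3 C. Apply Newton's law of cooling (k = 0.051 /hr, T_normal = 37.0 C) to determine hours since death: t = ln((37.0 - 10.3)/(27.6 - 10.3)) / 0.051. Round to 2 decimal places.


Using Newton's law of cooling:
t = ln((T_normal - T_ambient) / (T_body - T_ambient)) / k
T_normal - T_ambient = 26.7
T_body - T_ambient = 17.3
Ratio = 1.543353
ln(ratio) = 0.433957
t = 0.433957 / 0.051 = 8.51 hours

8.51


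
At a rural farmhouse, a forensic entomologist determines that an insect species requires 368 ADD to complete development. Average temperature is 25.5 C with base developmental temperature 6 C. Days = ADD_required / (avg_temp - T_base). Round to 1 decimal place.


Insect development time:
Effective temperature = avg_temp - T_base = 25.5 - 6 = 19.5 C
Days = ADD / effective_temp = 368 / 19.5 = 18.9 days

18.9
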